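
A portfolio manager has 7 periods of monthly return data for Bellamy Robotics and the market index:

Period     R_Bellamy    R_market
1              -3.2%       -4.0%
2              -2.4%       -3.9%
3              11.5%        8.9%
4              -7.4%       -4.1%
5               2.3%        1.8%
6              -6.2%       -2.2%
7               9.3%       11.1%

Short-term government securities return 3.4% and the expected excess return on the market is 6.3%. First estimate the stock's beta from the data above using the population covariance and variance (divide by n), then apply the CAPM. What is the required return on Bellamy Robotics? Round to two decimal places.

Mean R_i = (-3.2 − 2.4 + 11.5 − 7.4 + 2.3 − 6.2 + 9.3) / 7 = 0.5571%
Mean R_m = (-4.0 − 3.9 + 8.9 − 4.1 + 1.8 − 2.2 + 11.1) / 7 = 1.0857%
Σ(R_i − R̄_i)(R_m − R̄_m) = 271.6257  ⇒  Cov = 271.6257 / 7 = 38.8037
Σ(R_m − R̄_m)² = 250.2686  ⇒  Var(R_m) = 250.2686 / 7 = 35.7527
β = Cov / Var(R_m) = 38.8037 / 35.7527 = 1.0853
E(R) = R_f + β × MRP = 3.4% + 1.0853 × 6.3% = 10.24%

10.24%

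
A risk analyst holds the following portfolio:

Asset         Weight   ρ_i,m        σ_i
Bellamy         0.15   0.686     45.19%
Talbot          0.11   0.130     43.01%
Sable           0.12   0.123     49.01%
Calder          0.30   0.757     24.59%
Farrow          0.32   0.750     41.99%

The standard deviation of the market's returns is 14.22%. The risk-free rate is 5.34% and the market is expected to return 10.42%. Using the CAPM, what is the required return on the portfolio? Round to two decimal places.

β_Bellamy = 0.686 × 45.19% / 14.22% = 2.1801
β_Talbot = 0.130 × 43.01% / 14.22% = 0.3932
β_Sable = 0.123 × 49.01% / 14.22% = 0.4239
β_Calder = 0.757 × 24.59% / 14.22% = 1.3090
β_Farrow = 0.750 × 41.99% / 14.22% = 2.2147
β_P = Σ w_i β_i = 0.15×2.1801 + 0.11×0.3932 + 0.12×0.4239 + 0.30×1.3090 + 0.32×2.2147 = 1.5225
MRP = 10.42% − 5.34% = 5.08%
E(R_P) = R_f + β_P × MRP = 5.34% + 1.5225 × 5.08% = 13.07%

13.07%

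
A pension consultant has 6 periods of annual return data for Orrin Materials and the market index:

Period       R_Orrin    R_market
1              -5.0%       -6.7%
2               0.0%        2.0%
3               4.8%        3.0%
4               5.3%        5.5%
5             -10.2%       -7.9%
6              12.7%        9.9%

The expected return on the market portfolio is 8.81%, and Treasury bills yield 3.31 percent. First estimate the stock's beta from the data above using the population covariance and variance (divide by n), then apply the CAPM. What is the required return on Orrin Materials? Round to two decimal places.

9.56%

Mean R_i = (-5.0 + 0.0 + 4.8 + 5.3 − 10.2 + 12.7) / 6 = 1.2667%
Mean R_m = (-6.7 + 2.0 + 3.0 + 5.5 − 7.9 + 9.9) / 6 = 0.9667%
Σ(R_i − R̄_i)(R_m − R̄_m) = 276.0133  ⇒  Cov = 276.0133 / 6 = 46.0022
Σ(R_m − R̄_m)² = 242.9533  ⇒  Var(R_m) = 242.9533 / 6 = 40.4922
β = Cov / Var(R_m) = 46.0022 / 40.4922 = 1.1361
MRP = 8.81% − 3.31% = 5.50%
E(R) = R_f + β × MRP = 3.31% + 1.1361 × 5.50% = 9.56%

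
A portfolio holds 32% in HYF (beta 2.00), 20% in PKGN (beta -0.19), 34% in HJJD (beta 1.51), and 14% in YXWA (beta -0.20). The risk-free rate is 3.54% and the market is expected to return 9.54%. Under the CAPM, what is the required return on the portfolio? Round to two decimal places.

β_P = Σ w_i β_i = 0.32×2.00 + 0.20×-0.19 + 0.34×1.51 + 0.14×-0.20 = 1.0874
MRP = 9.54% − 3.54% = 6.00%
E(R_P) = R_f + β_P × MRP = 3.54% + 1.0874 × 6.00% = 10.06%

10.06%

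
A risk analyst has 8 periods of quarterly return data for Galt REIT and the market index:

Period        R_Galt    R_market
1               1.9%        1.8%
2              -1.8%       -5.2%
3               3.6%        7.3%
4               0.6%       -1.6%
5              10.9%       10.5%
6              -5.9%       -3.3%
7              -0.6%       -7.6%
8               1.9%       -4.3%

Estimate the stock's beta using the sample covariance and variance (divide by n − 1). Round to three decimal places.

Mean R_i = (1.9 − 1.8 + 3.6 + 0.6 + 10.9 − 5.9 − 0.6 + 1.9) / 8 = 1.3250%
Mean R_m = (1.8 − 5.2 + 7.3 − 1.6 + 10.5 − 3.3 − 7.6 − 4.3) / 8 = -0.3000%
Σ(R_i − R̄_i)(R_m − R̄_m) = 171.5900  ⇒  Cov = 171.5900 / 7 = 24.5129
Σ(R_m − R̄_m)² = 282.8000  ⇒  Var(R_m) = 282.8000 / 7 = 40.4000
β = Cov / Var(R_m) = 24.5129 / 40.4000 = 0.6068

0.607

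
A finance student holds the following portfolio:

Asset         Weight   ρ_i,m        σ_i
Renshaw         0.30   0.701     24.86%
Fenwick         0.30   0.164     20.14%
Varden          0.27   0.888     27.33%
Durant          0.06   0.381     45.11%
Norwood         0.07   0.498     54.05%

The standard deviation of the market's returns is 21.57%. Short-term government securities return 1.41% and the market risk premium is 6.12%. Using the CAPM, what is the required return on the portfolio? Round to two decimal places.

5.86%

β_Renshaw = 0.701 × 24.86% / 21.57% = 0.8079
β_Fenwick = 0.164 × 20.14% / 21.57% = 0.1531
β_Varden = 0.888 × 27.33% / 21.57% = 1.1251
β_Durant = 0.381 × 45.11% / 21.57% = 0.7968
β_Norwood = 0.498 × 54.05% / 21.57% = 1.2479
β_P = Σ w_i β_i = 0.30×0.8079 + 0.30×0.1531 + 0.27×1.1251 + 0.06×0.7968 + 0.07×1.2479 = 0.7272
E(R_P) = R_f + β_P × MRP = 1.41% + 0.7272 × 6.12% = 5.86%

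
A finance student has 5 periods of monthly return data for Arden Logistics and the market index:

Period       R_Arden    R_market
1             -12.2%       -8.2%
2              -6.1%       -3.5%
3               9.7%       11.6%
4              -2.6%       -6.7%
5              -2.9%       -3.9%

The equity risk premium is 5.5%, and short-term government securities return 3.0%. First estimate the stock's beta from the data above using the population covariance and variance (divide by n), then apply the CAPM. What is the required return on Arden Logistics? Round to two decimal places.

8.09%

Mean R_i = (-12.2 − 6.1 + 9.7 − 2.6 − 2.9) / 5 = -2.8200%
Mean R_m = (-8.2 − 3.5 + 11.6 − 6.7 − 3.9) / 5 = -2.1400%
Σ(R_i − R̄_i)(R_m − R̄_m) = 232.4660  ⇒  Cov = 232.4660 / 5 = 46.4932
Σ(R_m − R̄_m)² = 251.2520  ⇒  Var(R_m) = 251.2520 / 5 = 50.2504
β = Cov / Var(R_m) = 46.4932 / 50.2504 = 0.9252
E(R) = R_f + β × MRP = 3.0% + 0.9252 × 5.5% = 8.09%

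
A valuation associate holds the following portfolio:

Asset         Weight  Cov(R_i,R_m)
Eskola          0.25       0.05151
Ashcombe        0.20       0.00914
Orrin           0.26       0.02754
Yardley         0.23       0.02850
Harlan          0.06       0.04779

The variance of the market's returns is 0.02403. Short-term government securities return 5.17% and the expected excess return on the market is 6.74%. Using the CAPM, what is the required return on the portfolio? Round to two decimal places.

13.95%

β_Eskola = 0.05151 / 0.02403 = 2.1436
β_Ashcombe = 0.00914 / 0.02403 = 0.3804
β_Orrin = 0.02754 / 0.02403 = 1.1461
β_Yardley = 0.02850 / 0.02403 = 1.1860
β_Harlan = 0.04779 / 0.02403 = 1.9888
β_P = Σ w_i β_i = 0.25×2.1436 + 0.20×0.3804 + 0.26×1.1461 + 0.23×1.1860 + 0.06×1.9888 = 1.3021
E(R_P) = R_f + β_P × MRP = 5.17% + 1.3021 × 6.74% = 13.95%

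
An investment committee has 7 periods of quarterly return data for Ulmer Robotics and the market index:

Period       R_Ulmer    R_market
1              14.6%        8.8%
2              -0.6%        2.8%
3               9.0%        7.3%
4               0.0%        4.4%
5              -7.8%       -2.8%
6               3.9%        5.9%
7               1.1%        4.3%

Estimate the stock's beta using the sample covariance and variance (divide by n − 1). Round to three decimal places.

1.818

Mean R_i = (14.6 − 0.6 + 9.0 + 0.0 − 7.8 + 3.9 + 1.1) / 7 = 2.8857%
Mean R_m = (8.8 + 2.8 + 7.3 + 4.4 − 2.8 + 5.9 + 4.3) / 7 = 4.3857%
Σ(R_i − R̄_i)(R_m − R̄_m) = 153.4886  ⇒  Cov = 153.4886 / 6 = 25.5814
Σ(R_m − R̄_m)² = 84.4286  ⇒  Var(R_m) = 84.4286 / 6 = 14.0714
β = Cov / Var(R_m) = 25.5814 / 14.0714 = 1.8180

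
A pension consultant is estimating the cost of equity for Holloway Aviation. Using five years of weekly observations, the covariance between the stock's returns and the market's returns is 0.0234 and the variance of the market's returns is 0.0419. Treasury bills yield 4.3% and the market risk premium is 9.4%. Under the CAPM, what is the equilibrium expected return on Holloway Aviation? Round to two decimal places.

9.55%

β = Cov(R_i, R_m) / Var(R_m) = 0.0234 / 0.0419 = 0.5585
E(R) = R_f + β × MRP = 4.3% + 0.5585 × 9.4% = 9.55%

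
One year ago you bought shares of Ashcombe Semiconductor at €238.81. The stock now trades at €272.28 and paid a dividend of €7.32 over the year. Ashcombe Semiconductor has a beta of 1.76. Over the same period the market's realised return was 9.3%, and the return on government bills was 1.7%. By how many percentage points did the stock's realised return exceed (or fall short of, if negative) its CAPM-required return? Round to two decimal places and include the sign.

+2.00%

Realised HPR = (P1 + D1 − P0) / P0 = (272.28 + 7.32 − 238.81) / 238.81 = 40.79 / 238.81 = 17.0805%
MRP = 9.3% − 1.7% = 7.60%
CAPM required = R_f + β·MRP = 1.7% + 1.76 × 7.6% = 15.0760%
α = realised − required = 17.0805% − 15.0760% = +2.00%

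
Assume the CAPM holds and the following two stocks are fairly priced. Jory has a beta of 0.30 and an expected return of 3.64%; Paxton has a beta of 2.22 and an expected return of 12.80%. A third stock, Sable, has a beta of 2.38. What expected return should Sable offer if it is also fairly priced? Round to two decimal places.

13.56%

MRP (SML slope) = (12.80% − 3.64%) / (2.22 − 0.30) = 9.16% / 1.92 = 4.7708%
R_f (intercept) = 3.64% − 0.30 × 4.7708% = 2.2088%
E(R_Sable) = R_f + β × MRP = 2.2088% + 2.38 × 4.7708% = 13.56%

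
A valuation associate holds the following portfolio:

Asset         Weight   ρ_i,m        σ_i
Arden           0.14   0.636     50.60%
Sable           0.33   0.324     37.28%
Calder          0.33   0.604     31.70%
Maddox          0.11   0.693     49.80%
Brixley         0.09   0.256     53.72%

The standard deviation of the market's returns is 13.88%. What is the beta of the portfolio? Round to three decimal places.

β_Arden = 0.636 × 50.60% / 13.88% = 2.3186
β_Sable = 0.324 × 37.28% / 13.88% = 0.8702
β_Calder = 0.604 × 31.70% / 13.88% = 1.3795
β_Maddox = 0.693 × 49.80% / 13.88% = 2.4864
β_Brixley = 0.256 × 53.72% / 13.88% = 0.9908
β_P = Σ w_i β_i = 0.14×2.3186 + 0.33×0.8702 + 0.33×1.3795 + 0.11×2.4864 + 0.09×0.9908 = 1.4297

1.430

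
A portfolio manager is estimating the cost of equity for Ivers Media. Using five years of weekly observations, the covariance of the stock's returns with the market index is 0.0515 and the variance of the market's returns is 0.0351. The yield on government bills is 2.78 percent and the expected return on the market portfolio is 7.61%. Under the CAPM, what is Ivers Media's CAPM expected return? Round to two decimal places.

9.87%

β = Cov(R_i, R_m) / Var(R_m) = 0.0515 / 0.0351 = 1.4672
MRP = 7.61% − 2.78% = 4.83%
E(R) = R_f + β × MRP = 2.78% + 1.4672 × 4.83% = 9.87%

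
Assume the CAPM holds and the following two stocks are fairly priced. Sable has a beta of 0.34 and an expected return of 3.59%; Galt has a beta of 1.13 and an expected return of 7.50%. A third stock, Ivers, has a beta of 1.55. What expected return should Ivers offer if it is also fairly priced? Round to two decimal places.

9.58%

MRP (SML slope) = (7.50% − 3.59%) / (1.13 − 0.34) = 3.91% / 0.79 = 4.9494%
R_f (intercept) = 3.59% − 0.34 × 4.9494% = 1.9072%
E(R_Ivers) = R_f + β × MRP = 1.9072% + 1.55 × 4.9494% = 9.58%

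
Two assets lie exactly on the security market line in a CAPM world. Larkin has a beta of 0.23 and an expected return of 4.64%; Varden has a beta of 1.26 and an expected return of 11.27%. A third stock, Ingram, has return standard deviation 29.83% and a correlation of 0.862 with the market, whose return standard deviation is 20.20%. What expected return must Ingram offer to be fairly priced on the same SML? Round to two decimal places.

MRP = (11.27% − 4.64%) / (1.26 − 0.23) = 6.4369%
R_f = 4.64% − 0.23 × 6.4369% = 3.1595%
β_Ingram = ρ·σ_i/σ_m = 0.862 × 29.83 / 20.20 = 1.2729
E(R_Ingram) = R_f + β × MRP = 3.1595% + 1.2729 × 6.4369% = 11.35%

11.35%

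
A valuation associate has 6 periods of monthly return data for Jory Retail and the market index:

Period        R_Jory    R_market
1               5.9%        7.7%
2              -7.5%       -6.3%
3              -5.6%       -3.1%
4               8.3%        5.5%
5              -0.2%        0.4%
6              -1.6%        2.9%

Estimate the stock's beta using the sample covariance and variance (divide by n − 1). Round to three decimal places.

Mean R_i = (5.9 − 7.5 − 5.6 + 8.3 − 0.2 − 1.6) / 6 = -0.1167%
Mean R_m = (7.7 − 6.3 − 3.1 + 5.5 + 0.4 + 2.9) / 6 = 1.1833%
Σ(R_i − R̄_i)(R_m − R̄_m) = 151.7983  ⇒  Cov = 151.7983 / 5 = 30.3597
Σ(R_m − R̄_m)² = 139.0083  ⇒  Var(R_m) = 139.0083 / 5 = 27.8017
β = Cov / Var(R_m) = 30.3597 / 27.8017 = 1.0920

1.092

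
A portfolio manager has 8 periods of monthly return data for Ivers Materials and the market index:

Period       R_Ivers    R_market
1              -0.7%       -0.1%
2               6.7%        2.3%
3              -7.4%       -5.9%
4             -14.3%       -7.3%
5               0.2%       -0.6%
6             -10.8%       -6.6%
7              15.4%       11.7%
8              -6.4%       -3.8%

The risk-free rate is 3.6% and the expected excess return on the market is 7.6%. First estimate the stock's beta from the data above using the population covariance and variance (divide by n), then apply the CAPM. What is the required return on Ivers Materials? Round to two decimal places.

Mean R_i = (-0.7 + 6.7 − 7.4 − 14.3 + 0.2 − 10.8 + 15.4 − 6.4) / 8 = -2.1625%
Mean R_m = (-0.1 + 2.3 − 5.9 − 7.3 − 0.6 − 6.6 + 11.7 − 3.8) / 8 = -1.2875%
Σ(R_i − R̄_i)(R_m − R̄_m) = 416.9163  ⇒  Cov = 416.9163 / 8 = 52.1145
Σ(R_m − R̄_m)² = 275.3888  ⇒  Var(R_m) = 275.3888 / 8 = 34.4236
β = Cov / Var(R_m) = 52.1145 / 34.4236 = 1.5139
E(R) = R_f + β × MRP = 3.6% + 1.5139 × 7.6% = 15.11%

15.11%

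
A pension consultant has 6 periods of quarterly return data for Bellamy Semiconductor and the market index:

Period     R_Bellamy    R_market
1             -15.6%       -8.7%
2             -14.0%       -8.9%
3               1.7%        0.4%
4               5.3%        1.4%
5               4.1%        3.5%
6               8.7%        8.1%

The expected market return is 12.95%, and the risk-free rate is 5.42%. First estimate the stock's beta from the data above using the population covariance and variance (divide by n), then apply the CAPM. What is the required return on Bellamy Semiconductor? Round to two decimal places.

Mean R_i = (-15.6 − 14.0 + 1.7 + 5.3 + 4.1 + 8.7) / 6 = -1.6333%
Mean R_m = (-8.7 − 8.9 + 0.4 + 1.4 + 3.5 + 8.1) / 6 = -0.7000%
Σ(R_i − R̄_i)(R_m − R̄_m) = 346.3800  ⇒  Cov = 346.3800 / 6 = 57.7300
Σ(R_m − R̄_m)² = 231.9400  ⇒  Var(R_m) = 231.9400 / 6 = 38.6567
β = Cov / Var(R_m) = 57.7300 / 38.6567 = 1.4934
MRP = 12.95% − 5.42% = 7.53%
E(R) = R_f + β × MRP = 5.42% + 1.4934 × 7.53% = 16.67%

16.67%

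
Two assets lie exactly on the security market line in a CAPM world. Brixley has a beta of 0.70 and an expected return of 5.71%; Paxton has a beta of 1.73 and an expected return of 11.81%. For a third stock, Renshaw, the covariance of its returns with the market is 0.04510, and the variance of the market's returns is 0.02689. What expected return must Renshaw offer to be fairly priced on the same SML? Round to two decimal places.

MRP = (11.81% − 5.71%) / (1.73 − 0.70) = 5.9223%
R_f = 5.71% − 0.70 × 5.9223% = 1.5644%
β_Renshaw = Cov / Var(R_m) = 0.04510 / 0.02689 = 1.6772
E(R_Renshaw) = R_f + β × MRP = 1.5644% + 1.6772 × 5.9223% = 11.50%

11.50%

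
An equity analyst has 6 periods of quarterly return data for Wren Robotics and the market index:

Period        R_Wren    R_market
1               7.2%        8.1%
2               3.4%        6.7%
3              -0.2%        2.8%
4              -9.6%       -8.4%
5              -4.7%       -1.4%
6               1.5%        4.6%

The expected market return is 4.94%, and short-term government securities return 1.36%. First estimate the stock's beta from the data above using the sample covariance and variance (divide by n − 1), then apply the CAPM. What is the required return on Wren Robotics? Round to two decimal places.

4.81%

Mean R_i = (7.2 + 3.4 − 0.2 − 9.6 − 4.7 + 1.5) / 6 = -0.4000%
Mean R_m = (8.1 + 6.7 + 2.8 − 8.4 − 1.4 + 4.6) / 6 = 2.0667%
Σ(R_i − R̄_i)(R_m − R̄_m) = 179.6200  ⇒  Cov = 179.6200 / 5 = 35.9240
Σ(R_m − R̄_m)² = 186.3933  ⇒  Var(R_m) = 186.3933 / 5 = 37.2787
β = Cov / Var(R_m) = 35.9240 / 37.2787 = 0.9637
MRP = 4.94% − 1.36% = 3.58%
E(R) = R_f + β × MRP = 1.36% + 0.9637 × 3.58% = 4.81%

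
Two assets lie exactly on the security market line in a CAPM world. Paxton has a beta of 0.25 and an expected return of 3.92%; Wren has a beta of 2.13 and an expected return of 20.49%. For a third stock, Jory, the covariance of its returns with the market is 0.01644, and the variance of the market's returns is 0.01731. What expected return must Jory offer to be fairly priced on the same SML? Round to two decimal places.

10.09%

MRP = (20.49% − 3.92%) / (2.13 − 0.25) = 8.8138%
R_f = 3.92% − 0.25 × 8.8138% = 1.7166%
β_Jory = Cov / Var(R_m) = 0.01644 / 0.01731 = 0.9497
E(R_Jory) = R_f + β × MRP = 1.7166% + 0.9497 × 8.8138% = 10.09%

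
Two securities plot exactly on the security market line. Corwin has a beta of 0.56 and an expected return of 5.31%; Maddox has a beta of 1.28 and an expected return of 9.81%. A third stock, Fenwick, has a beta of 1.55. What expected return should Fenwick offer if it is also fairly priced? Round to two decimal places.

MRP (SML slope) = (9.81% − 5.31%) / (1.28 − 0.56) = 4.50% / 0.72 = 6.2500%
R_f (intercept) = 5.31% − 0.56 × 6.2500% = 1.8100%
E(R_Fenwick) = R_f + β × MRP = 1.8100% + 1.55 × 6.2500% = 11.50%

11.50%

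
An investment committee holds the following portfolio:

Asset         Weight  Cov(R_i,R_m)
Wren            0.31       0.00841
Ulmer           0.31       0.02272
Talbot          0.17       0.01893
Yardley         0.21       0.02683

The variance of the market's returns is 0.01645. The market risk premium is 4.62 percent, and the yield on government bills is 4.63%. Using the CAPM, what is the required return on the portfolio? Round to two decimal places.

β_Wren = 0.00841 / 0.01645 = 0.5112
β_Ulmer = 0.02272 / 0.01645 = 1.3812
β_Talbot = 0.01893 / 0.01645 = 1.1508
β_Yardley = 0.02683 / 0.01645 = 1.6310
β_P = Σ w_i β_i = 0.31×0.5112 + 0.31×1.3812 + 0.17×1.1508 + 0.21×1.6310 = 1.1248
E(R_P) = R_f + β_P × MRP = 4.63% + 1.1248 × 4.62% = 9.83%

9.83%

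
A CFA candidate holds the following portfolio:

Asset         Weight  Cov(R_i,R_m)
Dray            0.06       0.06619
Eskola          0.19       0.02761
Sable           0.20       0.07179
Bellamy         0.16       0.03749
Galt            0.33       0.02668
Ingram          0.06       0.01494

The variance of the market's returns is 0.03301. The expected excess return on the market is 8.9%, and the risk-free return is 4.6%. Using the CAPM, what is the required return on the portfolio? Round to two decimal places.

15.19%

β_Dray = 0.06619 / 0.03301 = 2.0051
β_Eskola = 0.02761 / 0.03301 = 0.8364
β_Sable = 0.07179 / 0.03301 = 2.1748
β_Bellamy = 0.03749 / 0.03301 = 1.1357
β_Galt = 0.02668 / 0.03301 = 0.8082
β_Ingram = 0.01494 / 0.03301 = 0.4526
β_P = Σ w_i β_i = 0.06×2.0051 + 0.19×0.8364 + 0.20×2.1748 + 0.16×1.1357 + 0.33×0.8082 + 0.06×0.4526 = 1.1898
E(R_P) = R_f + β_P × MRP = 4.6% + 1.1898 × 8.9% = 15.19%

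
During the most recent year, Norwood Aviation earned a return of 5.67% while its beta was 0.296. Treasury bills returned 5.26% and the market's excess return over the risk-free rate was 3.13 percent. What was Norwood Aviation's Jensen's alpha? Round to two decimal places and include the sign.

-0.52%

CAPM benchmark = R_f + β(R_m − R_f) = 5.26% + 0.296 × 3.13% = 6.18648%
α = actual − benchmark = 5.67% − 6.18648% = -0.52%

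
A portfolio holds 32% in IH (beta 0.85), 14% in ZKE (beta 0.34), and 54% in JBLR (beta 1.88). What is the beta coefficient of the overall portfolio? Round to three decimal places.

1.335

β_P = Σ w_i β_i = 0.32×0.85 + 0.14×0.34 + 0.54×1.88 = 1.3348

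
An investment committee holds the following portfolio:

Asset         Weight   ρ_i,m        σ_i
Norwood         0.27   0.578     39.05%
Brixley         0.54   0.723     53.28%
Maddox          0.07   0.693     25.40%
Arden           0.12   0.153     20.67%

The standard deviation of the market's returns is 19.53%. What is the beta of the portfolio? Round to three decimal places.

β_Norwood = 0.578 × 39.05% / 19.53% = 1.1557
β_Brixley = 0.723 × 53.28% / 19.53% = 1.9724
β_Maddox = 0.693 × 25.40% / 19.53% = 0.9013
β_Arden = 0.153 × 20.67% / 19.53% = 0.1619
β_P = Σ w_i β_i = 0.27×1.1557 + 0.54×1.9724 + 0.07×0.9013 + 0.12×0.1619 = 1.4597

1.460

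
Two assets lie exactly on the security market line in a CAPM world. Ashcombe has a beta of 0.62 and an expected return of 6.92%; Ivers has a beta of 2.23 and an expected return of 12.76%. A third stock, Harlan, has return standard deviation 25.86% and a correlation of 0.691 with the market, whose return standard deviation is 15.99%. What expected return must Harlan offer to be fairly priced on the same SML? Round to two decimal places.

MRP = (12.76% − 6.92%) / (2.23 − 0.62) = 3.6273%
R_f = 6.92% − 0.62 × 3.6273% = 4.6711%
β_Harlan = ρ·σ_i/σ_m = 0.691 × 25.86 / 15.99 = 1.1175
E(R_Harlan) = R_f + β × MRP = 4.6711% + 1.1175 × 3.6273% = 8.72%

8.72%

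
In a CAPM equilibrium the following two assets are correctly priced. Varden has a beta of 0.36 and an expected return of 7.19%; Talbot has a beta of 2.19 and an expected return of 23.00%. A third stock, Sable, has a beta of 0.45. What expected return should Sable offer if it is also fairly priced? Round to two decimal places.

7.97%

MRP (SML slope) = (23.00% − 7.19%) / (2.19 − 0.36) = 15.81% / 1.83 = 8.6393%
R_f (intercept) = 7.19% − 0.36 × 8.6393% = 4.0799%
E(R_Sable) = R_f + β × MRP = 4.0799% + 0.45 × 8.6393% = 7.97%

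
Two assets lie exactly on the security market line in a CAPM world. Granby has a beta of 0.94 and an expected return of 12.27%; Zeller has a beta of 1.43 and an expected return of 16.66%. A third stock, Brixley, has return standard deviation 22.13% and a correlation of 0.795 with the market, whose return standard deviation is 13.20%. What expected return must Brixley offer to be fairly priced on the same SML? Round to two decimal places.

MRP = (16.66% − 12.27%) / (1.43 − 0.94) = 8.9592%
R_f = 12.27% − 0.94 × 8.9592% = 3.8484%
β_Brixley = ρ·σ_i/σ_m = 0.795 × 22.13 / 13.20 = 1.3328
E(R_Brixley) = R_f + β × MRP = 3.8484% + 1.3328 × 8.9592% = 15.79%

15.79%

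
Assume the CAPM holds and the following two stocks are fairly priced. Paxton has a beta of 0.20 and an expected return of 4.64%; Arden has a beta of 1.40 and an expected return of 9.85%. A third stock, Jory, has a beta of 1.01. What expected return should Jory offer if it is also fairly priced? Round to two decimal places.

MRP (SML slope) = (9.85% − 4.64%) / (1.40 − 0.20) = 5.21% / 1.20 = 4.3417%
R_f (intercept) = 4.64% − 0.20 × 4.3417% = 3.7717%
E(R_Jory) = R_f + β × MRP = 3.7717% + 1.01 × 4.3417% = 8.16%

8.16%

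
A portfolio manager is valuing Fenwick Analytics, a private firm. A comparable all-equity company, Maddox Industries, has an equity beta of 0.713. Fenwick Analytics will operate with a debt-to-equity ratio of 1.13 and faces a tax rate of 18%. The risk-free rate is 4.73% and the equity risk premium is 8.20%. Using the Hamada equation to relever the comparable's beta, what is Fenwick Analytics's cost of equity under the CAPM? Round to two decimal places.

15.99%

β_L = β_U × [1 + (1 − t)(D/E)] = 0.713 × [1 + (1 − 0.18) × 1.13]
    = 0.713 × [1 + 0.82 × 1.13] = 0.713 × 1.9266 = 1.3737
E(R) = R_f + β_L × MRP = 4.73% + 1.3737 × 8.20% = 15.99%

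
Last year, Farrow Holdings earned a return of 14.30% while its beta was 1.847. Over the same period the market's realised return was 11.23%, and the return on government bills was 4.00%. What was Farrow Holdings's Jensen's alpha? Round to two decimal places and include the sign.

Market excess return = 11.23% − 4.00% = 7.23%
CAPM benchmark = R_f + β(R_m − R_f) = 4.00% + 1.847 × 7.23% = 17.35381%
α = actual − benchmark = 14.30% − 17.35381% = -3.05%

-3.05%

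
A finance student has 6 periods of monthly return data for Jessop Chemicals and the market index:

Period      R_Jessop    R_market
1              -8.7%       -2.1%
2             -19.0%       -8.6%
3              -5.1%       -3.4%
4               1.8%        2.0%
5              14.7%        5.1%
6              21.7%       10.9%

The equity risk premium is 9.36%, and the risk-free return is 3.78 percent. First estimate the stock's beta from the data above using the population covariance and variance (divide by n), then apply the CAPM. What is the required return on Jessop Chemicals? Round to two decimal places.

Mean R_i = (-8.7 − 19.0 − 5.1 + 1.8 + 14.7 + 21.7) / 6 = 0.9000%
Mean R_m = (-2.1 − 8.6 − 3.4 + 2.0 + 5.1 + 10.9) / 6 = 0.6500%
Σ(R_i − R̄_i)(R_m − R̄_m) = 510.6000  ⇒  Cov = 510.6000 / 6 = 85.1000
Σ(R_m − R̄_m)² = 236.2150  ⇒  Var(R_m) = 236.2150 / 6 = 39.3692
β = Cov / Var(R_m) = 85.1000 / 39.3692 = 2.1616
E(R) = R_f + β × MRP = 3.78% + 2.1616 × 9.36% = 24.01%

24.01%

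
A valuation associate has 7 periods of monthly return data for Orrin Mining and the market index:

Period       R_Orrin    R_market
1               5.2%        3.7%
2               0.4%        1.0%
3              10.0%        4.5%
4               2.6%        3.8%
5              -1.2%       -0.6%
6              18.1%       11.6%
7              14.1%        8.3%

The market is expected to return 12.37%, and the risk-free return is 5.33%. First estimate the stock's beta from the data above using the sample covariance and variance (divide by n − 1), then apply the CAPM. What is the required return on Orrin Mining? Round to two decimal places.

Mean R_i = (5.2 + 0.4 + 10.0 + 2.6 − 1.2 + 18.1 + 14.1) / 7 = 7.0286%
Mean R_m = (3.7 + 1.0 + 4.5 + 3.8 − 0.6 + 11.6 + 8.3) / 7 = 4.6143%
Σ(R_i − R̄_i)(R_m − R̄_m) = 175.2071  ⇒  Cov = 175.2071 / 6 = 29.2012
Σ(R_m − R̄_m)² = 104.1486  ⇒  Var(R_m) = 104.1486 / 6 = 17.3581
β = Cov / Var(R_m) = 29.2012 / 17.3581 = 1.6823
MRP = 12.37% − 5.33% = 7.04%
E(R) = R_f + β × MRP = 5.33% + 1.6823 × 7.04% = 17.17%

17.17%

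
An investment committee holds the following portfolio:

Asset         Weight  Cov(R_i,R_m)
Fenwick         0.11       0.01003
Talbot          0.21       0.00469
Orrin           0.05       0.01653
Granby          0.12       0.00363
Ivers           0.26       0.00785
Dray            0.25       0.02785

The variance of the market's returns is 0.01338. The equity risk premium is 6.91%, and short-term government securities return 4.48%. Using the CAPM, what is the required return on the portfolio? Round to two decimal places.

β_Fenwick = 0.01003 / 0.01338 = 0.7496
β_Talbot = 0.00469 / 0.01338 = 0.3505
β_Orrin = 0.01653 / 0.01338 = 1.2354
β_Granby = 0.00363 / 0.01338 = 0.2713
β_Ivers = 0.00785 / 0.01338 = 0.5867
β_Dray = 0.02785 / 0.01338 = 2.0815
β_P = Σ w_i β_i = 0.11×0.7496 + 0.21×0.3505 + 0.05×1.2354 + 0.12×0.2713 + 0.26×0.5867 + 0.25×2.0815 = 0.9233
E(R_P) = R_f + β_P × MRP = 4.48% + 0.9233 × 6.91% = 10.86%

10.86%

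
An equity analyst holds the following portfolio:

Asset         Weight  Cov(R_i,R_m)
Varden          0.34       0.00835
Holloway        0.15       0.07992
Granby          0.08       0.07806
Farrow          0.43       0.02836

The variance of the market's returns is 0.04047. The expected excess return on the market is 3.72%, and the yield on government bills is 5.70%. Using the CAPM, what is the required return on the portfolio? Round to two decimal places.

8.76%

β_Varden = 0.00835 / 0.04047 = 0.2063
β_Holloway = 0.07992 / 0.04047 = 1.9748
β_Granby = 0.07806 / 0.04047 = 1.9288
β_Farrow = 0.02836 / 0.04047 = 0.7008
β_P = Σ w_i β_i = 0.34×0.2063 + 0.15×1.9748 + 0.08×1.9288 + 0.43×0.7008 = 0.8220
E(R_P) = R_f + β_P × MRP = 5.70% + 0.8220 × 3.72% = 8.76%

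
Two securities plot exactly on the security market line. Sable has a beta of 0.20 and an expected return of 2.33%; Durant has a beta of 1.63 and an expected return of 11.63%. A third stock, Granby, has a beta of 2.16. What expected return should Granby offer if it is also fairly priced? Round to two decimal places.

MRP (SML slope) = (11.63% − 2.33%) / (1.63 − 0.20) = 9.30% / 1.43 = 6.5035%
R_f (intercept) = 2.33% − 0.20 × 6.5035% = 1.0293%
E(R_Granby) = R_f + β × MRP = 1.0293% + 2.16 × 6.5035% = 15.08%

15.08%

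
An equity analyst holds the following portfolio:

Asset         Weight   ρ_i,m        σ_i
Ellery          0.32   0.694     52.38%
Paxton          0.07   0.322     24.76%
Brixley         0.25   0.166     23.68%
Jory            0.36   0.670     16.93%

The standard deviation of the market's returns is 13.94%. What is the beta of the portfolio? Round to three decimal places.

β_Ellery = 0.694 × 52.38% / 13.94% = 2.6077
β_Paxton = 0.322 × 24.76% / 13.94% = 0.5719
β_Brixley = 0.166 × 23.68% / 13.94% = 0.2820
β_Jory = 0.670 × 16.93% / 13.94% = 0.8137
β_P = Σ w_i β_i = 0.32×2.6077 + 0.07×0.5719 + 0.25×0.2820 + 0.36×0.8137 = 1.2379

1.238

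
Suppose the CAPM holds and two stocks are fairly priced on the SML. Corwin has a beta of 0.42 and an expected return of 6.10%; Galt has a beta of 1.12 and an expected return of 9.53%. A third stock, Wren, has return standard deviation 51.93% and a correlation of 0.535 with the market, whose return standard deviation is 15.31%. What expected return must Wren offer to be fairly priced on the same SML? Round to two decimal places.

12.93%

MRP = (9.53% − 6.10%) / (1.12 − 0.42) = 4.9000%
R_f = 6.10% − 0.42 × 4.9000% = 4.0420%
β_Wren = ρ·σ_i/σ_m = 0.535 × 51.93 / 15.31 = 1.8147
E(R_Wren) = R_f + β × MRP = 4.0420% + 1.8147 × 4.9000% = 12.93%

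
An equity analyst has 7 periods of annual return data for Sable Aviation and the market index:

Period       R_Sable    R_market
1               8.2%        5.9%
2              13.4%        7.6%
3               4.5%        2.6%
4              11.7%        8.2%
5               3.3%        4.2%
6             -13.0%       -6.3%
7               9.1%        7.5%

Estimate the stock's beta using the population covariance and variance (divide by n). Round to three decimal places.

Mean R_i = (8.2 + 13.4 + 4.5 + 11.7 + 3.3 − 13.0 + 9.1) / 7 = 5.3143%
Mean R_m = (5.9 + 7.6 + 2.6 + 8.2 + 4.2 − 6.3 + 7.5) / 7 = 4.2429%
Σ(R_i − R̄_i)(R_m − R̄_m) = 264.0357  ⇒  Cov = 264.0357 / 7 = 37.7194
Σ(R_m − R̄_m)² = 154.1371  ⇒  Var(R_m) = 154.1371 / 7 = 22.0196
β = Cov / Var(R_m) = 37.7194 / 22.0196 = 1.7130

1.713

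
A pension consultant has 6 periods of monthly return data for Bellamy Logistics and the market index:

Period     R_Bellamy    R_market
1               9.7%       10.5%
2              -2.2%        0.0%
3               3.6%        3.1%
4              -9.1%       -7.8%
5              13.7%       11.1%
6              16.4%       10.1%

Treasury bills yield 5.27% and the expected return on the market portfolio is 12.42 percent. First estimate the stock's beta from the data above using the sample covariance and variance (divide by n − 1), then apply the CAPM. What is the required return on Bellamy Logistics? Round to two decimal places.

Mean R_i = (9.7 − 2.2 + 3.6 − 9.1 + 13.7 + 16.4) / 6 = 5.3500%
Mean R_m = (10.5 + 0.0 + 3.1 − 7.8 + 11.1 + 10.1) / 6 = 4.5000%
Σ(R_i − R̄_i)(R_m − R̄_m) = 357.2500  ⇒  Cov = 357.2500 / 5 = 71.4500
Σ(R_m − R̄_m)² = 284.4200  ⇒  Var(R_m) = 284.4200 / 5 = 56.8840
β = Cov / Var(R_m) = 71.4500 / 56.8840 = 1.2561
MRP = 12.42% − 5.27% = 7.15%
E(R) = R_f + β × MRP = 5.27% + 1.2561 × 7.15% = 14.25%

14.25%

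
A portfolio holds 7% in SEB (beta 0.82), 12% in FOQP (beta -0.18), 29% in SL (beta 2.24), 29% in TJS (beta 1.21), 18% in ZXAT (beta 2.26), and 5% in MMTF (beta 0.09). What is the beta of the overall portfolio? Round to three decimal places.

β_P = Σ w_i β_i = 0.07×0.82 + 0.12×-0.18 + 0.29×2.24 + 0.29×1.21 + 0.18×2.26 + 0.05×0.09 = 1.4476

1.448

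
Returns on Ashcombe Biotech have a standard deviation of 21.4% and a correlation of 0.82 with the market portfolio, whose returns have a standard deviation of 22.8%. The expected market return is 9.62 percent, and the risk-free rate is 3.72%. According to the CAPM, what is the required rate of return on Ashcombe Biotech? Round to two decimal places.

β = ρ × σ_i / σ_m = 0.82 × 21.4% / 22.8% = 0.7696
MRP = 9.62% − 3.72% = 5.90%
E(R) = 3.72% + 0.7696 × 5.90% = 8.26%

8.26%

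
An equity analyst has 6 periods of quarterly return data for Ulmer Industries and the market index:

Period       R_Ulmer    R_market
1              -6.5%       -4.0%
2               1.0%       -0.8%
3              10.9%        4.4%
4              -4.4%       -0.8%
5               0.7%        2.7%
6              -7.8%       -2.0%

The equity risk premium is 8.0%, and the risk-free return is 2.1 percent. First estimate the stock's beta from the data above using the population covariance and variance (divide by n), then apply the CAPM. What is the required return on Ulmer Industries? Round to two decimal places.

Mean R_i = (-6.5 + 1.0 + 10.9 − 4.4 + 0.7 − 7.8) / 6 = -1.0167%
Mean R_m = (-4.0 − 0.8 + 4.4 − 0.8 + 2.7 − 2.0) / 6 = -0.0833%
Σ(R_i − R̄_i)(R_m − R̄_m) = 93.6617  ⇒  Cov = 93.6617 / 6 = 15.6103
Σ(R_m − R̄_m)² = 47.8883  ⇒  Var(R_m) = 47.8883 / 6 = 7.9814
β = Cov / Var(R_m) = 15.6103 / 7.9814 = 1.9558
E(R) = R_f + β × MRP = 2.1% + 1.9558 × 8.0% = 17.75%

17.75%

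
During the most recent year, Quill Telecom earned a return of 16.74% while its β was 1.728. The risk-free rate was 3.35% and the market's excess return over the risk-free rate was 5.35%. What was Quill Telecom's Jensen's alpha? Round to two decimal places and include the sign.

CAPM benchmark = R_f + β(R_m − R_f) = 3.35% + 1.728 × 5.35% = 12.59480%
α = actual − benchmark = 16.74% − 12.59480% = +4.15%

+4.15%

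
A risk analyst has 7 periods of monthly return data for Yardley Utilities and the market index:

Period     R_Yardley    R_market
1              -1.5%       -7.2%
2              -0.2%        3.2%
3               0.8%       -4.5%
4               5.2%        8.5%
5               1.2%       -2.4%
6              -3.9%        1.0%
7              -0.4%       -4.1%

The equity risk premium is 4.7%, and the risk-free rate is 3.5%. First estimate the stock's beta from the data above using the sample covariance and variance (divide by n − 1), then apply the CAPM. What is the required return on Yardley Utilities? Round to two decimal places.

Mean R_i = (-1.5 − 0.2 + 0.8 + 5.2 + 1.2 − 3.9 − 0.4) / 7 = 0.1714%
Mean R_m = (-7.2 + 3.2 − 4.5 + 8.5 − 2.4 + 1.0 − 4.1) / 7 = -0.7857%
Σ(R_i − R̄_i)(R_m − R̄_m) = 46.5629  ⇒  Cov = 46.5629 / 6 = 7.7605
Σ(R_m − R̄_m)² = 173.8286  ⇒  Var(R_m) = 173.8286 / 6 = 28.9714
β = Cov / Var(R_m) = 7.7605 / 28.9714 = 0.2679
E(R) = R_f + β × MRP = 3.5% + 0.2679 × 4.7% = 4.76%

4.76%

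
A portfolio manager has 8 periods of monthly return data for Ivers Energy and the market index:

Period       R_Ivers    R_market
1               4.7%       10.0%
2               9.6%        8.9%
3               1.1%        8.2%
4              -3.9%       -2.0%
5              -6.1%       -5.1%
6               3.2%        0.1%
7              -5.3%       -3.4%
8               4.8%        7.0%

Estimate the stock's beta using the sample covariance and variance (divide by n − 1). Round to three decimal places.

Mean R_i = (4.7 + 9.6 + 1.1 − 3.9 − 6.1 + 3.2 − 5.3 + 4.8) / 8 = 1.0125%
Mean R_m = (10.0 + 8.9 + 8.2 − 2.0 − 5.1 + 0.1 − 3.4 + 7.0) / 8 = 2.9625%
Σ(R_i − R̄_i)(R_m − R̄_m) = 208.3138  ⇒  Cov = 208.3138 / 7 = 29.7591
Σ(R_m − R̄_m)² = 266.8188  ⇒  Var(R_m) = 266.8188 / 7 = 38.1170
β = Cov / Var(R_m) = 29.7591 / 38.1170 = 0.7807

0.781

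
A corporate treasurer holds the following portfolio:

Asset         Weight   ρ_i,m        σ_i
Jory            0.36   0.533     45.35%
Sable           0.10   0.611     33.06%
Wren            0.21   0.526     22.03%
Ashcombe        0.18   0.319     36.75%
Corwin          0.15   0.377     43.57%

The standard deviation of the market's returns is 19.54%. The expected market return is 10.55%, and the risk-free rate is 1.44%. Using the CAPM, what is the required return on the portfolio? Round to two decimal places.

9.71%

β_Jory = 0.533 × 45.35% / 19.54% = 1.2370
β_Sable = 0.611 × 33.06% / 19.54% = 1.0338
β_Wren = 0.526 × 22.03% / 19.54% = 0.5930
β_Ashcombe = 0.319 × 36.75% / 19.54% = 0.6000
β_Corwin = 0.377 × 43.57% / 19.54% = 0.8406
β_P = Σ w_i β_i = 0.36×1.2370 + 0.10×1.0338 + 0.21×0.5930 + 0.18×0.6000 + 0.15×0.8406 = 0.9073
MRP = 10.55% − 1.44% = 9.11%
E(R_P) = R_f + β_P × MRP = 1.44% + 0.9073 × 9.11% = 9.71%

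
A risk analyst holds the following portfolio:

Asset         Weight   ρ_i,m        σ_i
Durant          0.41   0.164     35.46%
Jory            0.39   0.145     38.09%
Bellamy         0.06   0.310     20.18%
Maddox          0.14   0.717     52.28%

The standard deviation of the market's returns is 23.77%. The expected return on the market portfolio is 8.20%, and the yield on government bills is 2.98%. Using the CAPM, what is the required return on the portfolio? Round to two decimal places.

β_Durant = 0.164 × 35.46% / 23.77% = 0.2447
β_Jory = 0.145 × 38.09% / 23.77% = 0.2324
β_Bellamy = 0.310 × 20.18% / 23.77% = 0.2632
β_Maddox = 0.717 × 52.28% / 23.77% = 1.5770
β_P = Σ w_i β_i = 0.41×0.2447 + 0.39×0.2324 + 0.06×0.2632 + 0.14×1.5770 = 0.4275
MRP = 8.20% − 2.98% = 5.22%
E(R_P) = R_f + β_P × MRP = 2.98% + 0.4275 × 5.22% = 5.21%

5.21%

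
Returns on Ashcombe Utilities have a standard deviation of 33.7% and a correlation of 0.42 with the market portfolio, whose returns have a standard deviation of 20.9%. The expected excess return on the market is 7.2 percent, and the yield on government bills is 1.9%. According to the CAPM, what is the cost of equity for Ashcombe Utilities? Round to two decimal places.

β = ρ × σ_i / σ_m = 0.42 × 33.7% / 20.9% = 0.6772
E(R) = 1.9% + 0.6772 × 7.2% = 6.78%

6.78%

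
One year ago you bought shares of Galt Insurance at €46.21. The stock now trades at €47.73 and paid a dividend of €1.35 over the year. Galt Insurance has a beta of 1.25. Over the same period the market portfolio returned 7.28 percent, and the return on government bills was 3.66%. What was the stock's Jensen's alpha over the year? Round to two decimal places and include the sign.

Realised HPR = (P1 + D1 − P0) / P0 = (47.73 + 1.35 − 46.21) / 46.21 = 2.87 / 46.21 = 6.2108%
MRP = 7.28% − 3.66% = 3.62%
CAPM required = R_f + β·MRP = 3.66% + 1.25 × 3.62% = 8.1850%
α = realised − required = 6.2108% − 8.1850% = -1.97%

-1.97%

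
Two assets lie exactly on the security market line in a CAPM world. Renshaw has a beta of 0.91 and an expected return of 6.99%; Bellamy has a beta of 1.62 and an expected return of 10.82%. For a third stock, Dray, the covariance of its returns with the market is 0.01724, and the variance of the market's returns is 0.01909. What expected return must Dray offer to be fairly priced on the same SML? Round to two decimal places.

MRP = (10.82% − 6.99%) / (1.62 − 0.91) = 5.3944%
R_f = 6.99% − 0.91 × 5.3944% = 2.0811%
β_Dray = Cov / Var(R_m) = 0.01724 / 0.01909 = 0.9031
E(R_Dray) = R_f + β × MRP = 2.0811% + 0.9031 × 5.3944% = 6.95%

6.95%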